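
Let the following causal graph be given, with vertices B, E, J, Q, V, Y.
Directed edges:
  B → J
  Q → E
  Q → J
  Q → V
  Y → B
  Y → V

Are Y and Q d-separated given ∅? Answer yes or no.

Bayes-Ball from Y | ∅ reaches {B,J,V}.
Q ∉ reach(Y|∅) ⇒ Y ⊥ Q | ∅.

Yes — Y ⊥ Q | ∅.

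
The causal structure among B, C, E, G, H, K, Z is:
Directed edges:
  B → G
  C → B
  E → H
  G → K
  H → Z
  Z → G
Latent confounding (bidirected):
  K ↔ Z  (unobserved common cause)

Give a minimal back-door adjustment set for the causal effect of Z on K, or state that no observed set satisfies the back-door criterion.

Z→K: no observed back-door set.

desc(Z)\{Z}={G,K}; candidates ⊆ {B,C,E,H}.
Z↔K: latent back-door arc(s) into Z.
size 0: {}; under {} Z still reaches {E,H,K} ∋ K.
size 1: {B}, {C}, {E} …(+1); under {B} Z still reaches {E,H,K} ∋ K.
size 2: {B,C}, {B,E}, {B,H} …(+3); under {B,C} Z still reaches {E,H,K} ∋ K.
Z↔K cannot be blocked by any observed set — no back-door set.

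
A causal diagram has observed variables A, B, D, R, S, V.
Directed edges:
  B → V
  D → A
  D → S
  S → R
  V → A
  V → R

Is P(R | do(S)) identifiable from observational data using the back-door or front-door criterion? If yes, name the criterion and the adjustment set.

P(R|do(S)): backdoor, adjust for ∅.

desc(S)\{S}={R}; candidates ⊆ {A,B,D,V}.
∅: S⊥R given ∅ in G with S→· removed — back-door holds.
P(R|do(S)) = P(R|S) — no adjustment needed.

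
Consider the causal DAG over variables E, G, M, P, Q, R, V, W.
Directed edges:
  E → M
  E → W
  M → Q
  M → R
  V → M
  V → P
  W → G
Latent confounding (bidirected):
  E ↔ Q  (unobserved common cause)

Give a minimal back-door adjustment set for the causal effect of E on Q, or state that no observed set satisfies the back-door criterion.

desc(E)\{E}={G,M,Q,R,W}; candidates ⊆ {P,V}.
E↔Q: latent back-door arc(s) into E.
size 0: {}; under {} E still reaches {Q} ∋ Q.
size 1: {P}, {V}; under {P} E still reaches {Q} ∋ Q.
size 2: {P,V}; under {P,V} E still reaches {Q} ∋ Q.
E↔Q cannot be blocked by any observed set — no back-door set.

E→Q: no observed back-door set.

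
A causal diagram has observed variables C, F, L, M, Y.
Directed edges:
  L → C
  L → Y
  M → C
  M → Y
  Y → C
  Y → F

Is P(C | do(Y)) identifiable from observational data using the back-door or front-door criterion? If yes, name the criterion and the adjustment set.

desc(Y)\{Y}={C,F}; candidates ⊆ {L,M}.
size 0: {}; under {} Y still reaches {C,L,M} ∋ C.
size 1: {L}, {M}; under {L} Y still reaches {C,M} ∋ C.
{L,M}: Y⊥C given {L,M} in G with Y→· removed — back-door holds.
P(C|do(Y)) = Σ_{L,M} P(C|Y,L,M)·P(L,M).

P(C|do(Y)): backdoor, adjust for {L, M}.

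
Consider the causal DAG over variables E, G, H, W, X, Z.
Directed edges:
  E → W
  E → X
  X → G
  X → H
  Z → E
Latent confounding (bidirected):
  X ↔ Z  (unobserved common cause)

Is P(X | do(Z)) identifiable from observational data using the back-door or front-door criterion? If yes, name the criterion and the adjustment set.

desc(Z)\{Z}={E,G,H,W,X}; candidates ⊆ {—}.
Z↔X: latent back-door arc(s) into Z.
size 0: {}; under {} Z still reaches {G,H,X} ∋ X.
Z↔X cannot be blocked by any observed set — no back-door set.
{E}: (i) intercepts every directed Z→X path; (ii) no back-door Z→{E}; (iii) {Z} blocks every back-door {E}→X. Front-door holds.
P(X|do(Z)) = Σ_{E} P(E|Z) Σ_{Z'} P(X|E,Z')P(Z').

P(X|do(Z)): frontdoor, adjust for {E}.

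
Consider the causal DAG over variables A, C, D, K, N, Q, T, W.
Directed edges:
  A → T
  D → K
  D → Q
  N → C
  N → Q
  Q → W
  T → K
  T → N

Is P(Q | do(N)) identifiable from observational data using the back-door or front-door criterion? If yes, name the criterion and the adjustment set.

desc(N)\{N}={C,Q,W}; candidates ⊆ {A,D,K,T}.
∅: N⊥Q given ∅ in G with N→· removed — back-door holds.
P(Q|do(N)) = P(Q|N) — no adjustment needed.

P(Q|do(N)): backdoor, adjust for ∅.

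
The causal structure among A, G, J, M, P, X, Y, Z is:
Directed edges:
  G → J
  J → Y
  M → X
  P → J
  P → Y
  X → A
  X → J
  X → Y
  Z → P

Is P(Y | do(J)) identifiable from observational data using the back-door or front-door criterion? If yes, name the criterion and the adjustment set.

desc(J)\{J}={Y}; candidates ⊆ {A,G,M,P,X,Z}.
size 0: {}; under {} J still reaches {A,G,M,P,X,Y,Z} ∋ Y.
size 1: {A}, {G}, {M} …(+3); under {A} J still reaches {G,M,P,X,Y,Z} ∋ Y.
{P,X}: J⊥Y given {P,X} in G with J→· removed — back-door holds.
P(Y|do(J)) = Σ_{P,X} P(Y|J,P,X)·P(P,X).

P(Y|do(J)): backdoor, adjust for {P, X}.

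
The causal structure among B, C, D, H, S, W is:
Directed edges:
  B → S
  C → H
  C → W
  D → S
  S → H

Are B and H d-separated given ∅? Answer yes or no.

Bayes-Ball from B | ∅ reaches {H,S}.
H ∈ reach(B|∅) ⇒ B ⊥̸ H | ∅.

No — B and H are d-connected given ∅.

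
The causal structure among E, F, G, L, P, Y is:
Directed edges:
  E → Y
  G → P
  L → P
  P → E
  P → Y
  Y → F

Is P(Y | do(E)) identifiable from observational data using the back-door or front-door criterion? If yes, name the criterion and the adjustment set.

P(Y|do(E)): backdoor, adjust for {P}.

desc(E)\{E}={F,Y}; candidates ⊆ {G,L,P}.
size 0: {}; under {} E still reaches {F,G,L,P,Y} ∋ Y.
{P}: E⊥Y given {P} in G with E→· removed — back-door holds.
P(Y|do(E)) = Σ_{P} P(Y|E,P)·P(P).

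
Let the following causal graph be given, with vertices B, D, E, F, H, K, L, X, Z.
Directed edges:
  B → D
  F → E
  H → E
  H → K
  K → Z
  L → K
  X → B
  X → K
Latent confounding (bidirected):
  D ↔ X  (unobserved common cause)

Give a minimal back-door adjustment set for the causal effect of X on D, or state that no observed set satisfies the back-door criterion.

X→D: no observed back-door set.

desc(X)\{X}={B,D,K,Z}; candidates ⊆ {E,F,H,L}.
X↔D: latent back-door arc(s) into X.
size 0: {}; under {} X still reaches {D} ∋ D.
size 1: {E}, {F}, {H} …(+1); under {E} X still reaches {D} ∋ D.
size 2: {E,F}, {E,H}, {E,L} …(+3); under {E,F} X still reaches {D} ∋ D.
X↔D cannot be blocked by any observed set — no back-door set.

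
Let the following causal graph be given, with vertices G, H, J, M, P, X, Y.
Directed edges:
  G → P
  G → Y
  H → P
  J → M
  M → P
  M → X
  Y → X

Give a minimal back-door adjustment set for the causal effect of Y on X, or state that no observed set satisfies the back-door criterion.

Y→X: minimal back-door set ∅.

desc(Y)\{Y}={X}; candidates ⊆ {G,H,J,M,P}.
∅: Y⊥X given ∅ in G with Y→· removed — back-door holds.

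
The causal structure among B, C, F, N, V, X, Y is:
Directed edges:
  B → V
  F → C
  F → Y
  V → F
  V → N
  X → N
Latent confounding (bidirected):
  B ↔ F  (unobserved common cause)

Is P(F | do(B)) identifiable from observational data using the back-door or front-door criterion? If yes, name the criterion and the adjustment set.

P(F|do(B)): frontdoor, adjust for {V}.

desc(B)\{B}={C,F,N,V,Y}; candidates ⊆ {X}.
B↔F: latent back-door arc(s) into B.
size 0: {}; under {} B still reaches {C,F,Y} ∋ F.
size 1: {X}; under {X} B still reaches {C,F,Y} ∋ F.
B↔F cannot be blocked by any observed set — no back-door set.
{V}: (i) intercepts every directed B→F path; (ii) no back-door B→{V}; (iii) {B} blocks every back-door {V}→F. Front-door holds.
P(F|do(B)) = Σ_{V} P(V|B) Σ_{B'} P(F|V,B')P(B').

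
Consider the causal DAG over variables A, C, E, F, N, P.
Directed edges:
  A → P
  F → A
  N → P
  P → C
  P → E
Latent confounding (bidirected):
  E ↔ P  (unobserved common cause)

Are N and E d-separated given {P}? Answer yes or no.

No — N and E are d-connected given {P}.

Bayes-Ball from N | {P} reaches {A,E,F}.
E ∈ reach(N|{P}) ⇒ N ⊥̸ E | {P}.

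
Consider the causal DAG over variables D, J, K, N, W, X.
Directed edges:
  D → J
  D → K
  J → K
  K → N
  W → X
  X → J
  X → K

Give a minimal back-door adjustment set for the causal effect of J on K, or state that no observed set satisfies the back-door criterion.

J→K: minimal back-door set {D, X}.

desc(J)\{J}={K,N}; candidates ⊆ {D,W,X}.
size 0: {}; under {} J still reaches {D,K,N,W,X} ∋ K.
size 1: {D}, {W}, {X}; under {D} J still reaches {K,N,W,X} ∋ K.
{D,X}: J⊥K given {D,X} in G with J→· removed — back-door holds.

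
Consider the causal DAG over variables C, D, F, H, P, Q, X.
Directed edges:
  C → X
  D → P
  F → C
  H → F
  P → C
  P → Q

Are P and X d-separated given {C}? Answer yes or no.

Bayes-Ball from P | {C} reaches {D,F,H,Q}.
X ∉ reach(P|{C}) ⇒ P ⊥ X | {C}.

Yes — P ⊥ X | {C}.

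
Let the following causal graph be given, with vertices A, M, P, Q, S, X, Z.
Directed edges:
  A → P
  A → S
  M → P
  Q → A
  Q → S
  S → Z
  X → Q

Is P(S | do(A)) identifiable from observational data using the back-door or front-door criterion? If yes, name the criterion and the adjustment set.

desc(A)\{A}={P,S,Z}; candidates ⊆ {M,Q,X}.
size 0: {}; under {} A still reaches {Q,S,X,Z} ∋ S.
{Q}: A⊥S given {Q} in G with A→· removed — back-door holds.
P(S|do(A)) = Σ_{Q} P(S|A,Q)·P(Q).

P(S|do(A)): backdoor, adjust for {Q}.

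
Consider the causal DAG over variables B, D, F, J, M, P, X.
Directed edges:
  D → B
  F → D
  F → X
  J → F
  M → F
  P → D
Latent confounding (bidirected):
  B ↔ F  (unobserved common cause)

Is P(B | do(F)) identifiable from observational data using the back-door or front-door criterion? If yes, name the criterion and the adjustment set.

P(B|do(F)): frontdoor, adjust for {D}.

desc(F)\{F}={B,D,X}; candidates ⊆ {J,M,P}.
F↔B: latent back-door arc(s) into F.
size 0: {}; under {} F still reaches {B,J,M} ∋ B.
size 1: {J}, {M}, {P}; under {J} F still reaches {B,M} ∋ B.
size 2: {J,M}, {J,P}, {M,P}; under {J,M} F still reaches {B} ∋ B.
F↔B cannot be blocked by any observed set — no back-door set.
{D}: (i) intercepts every directed F→B path; (ii) no back-door F→{D}; (iii) {F} blocks every back-door {D}→B. Front-door holds.
P(B|do(F)) = Σ_{D} P(D|F) Σ_{F'} P(B|D,F')P(F').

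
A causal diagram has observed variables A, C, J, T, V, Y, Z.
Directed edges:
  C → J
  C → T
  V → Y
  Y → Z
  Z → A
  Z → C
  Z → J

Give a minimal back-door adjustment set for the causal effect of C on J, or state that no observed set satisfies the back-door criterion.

C→J: minimal back-door set {Z}.

desc(C)\{C}={J,T}; candidates ⊆ {A,V,Y,Z}.
size 0: {}; under {} C still reaches {A,J,V,Y,Z} ∋ J.
{Z}: C⊥J given {Z} in G with C→· removed — back-door holds.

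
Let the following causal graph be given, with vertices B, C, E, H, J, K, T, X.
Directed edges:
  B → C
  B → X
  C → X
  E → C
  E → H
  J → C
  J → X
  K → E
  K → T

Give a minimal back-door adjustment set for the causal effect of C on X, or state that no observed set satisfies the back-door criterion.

C→X: minimal back-door set {B, J}.

desc(C)\{C}={X}; candidates ⊆ {B,E,H,J,K,T}.
size 0: {}; under {} C still reaches {B,E,H,J,K,T,X} ∋ X.
size 1: {B}, {E}, {H} …(+3); under {B} C still reaches {E,H,J,K,T,X} ∋ X.
{B,J}: C⊥X given {B,J} in G with C→· removed — back-door holds.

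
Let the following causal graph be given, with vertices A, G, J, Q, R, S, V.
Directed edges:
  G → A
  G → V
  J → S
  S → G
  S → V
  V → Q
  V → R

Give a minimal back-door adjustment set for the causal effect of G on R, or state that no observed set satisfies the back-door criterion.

desc(G)\{G}={A,Q,R,V}; candidates ⊆ {J,S}.
size 0: {}; under {} G still reaches {J,Q,R,S,V} ∋ R.
{S}: G⊥R given {S} in G with G→· removed — back-door holds.

G→R: minimal back-door set {S}.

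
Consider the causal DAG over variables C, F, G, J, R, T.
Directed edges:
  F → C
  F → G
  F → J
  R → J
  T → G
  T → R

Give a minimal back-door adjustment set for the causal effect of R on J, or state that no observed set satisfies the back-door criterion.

R→J: minimal back-door set ∅.

desc(R)\{R}={J}; candidates ⊆ {C,F,G,T}.
∅: R⊥J given ∅ in G with R→· removed — back-door holds.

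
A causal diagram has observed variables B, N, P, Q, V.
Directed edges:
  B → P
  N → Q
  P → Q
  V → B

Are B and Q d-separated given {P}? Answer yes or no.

Yes — B ⊥ Q | {P}.

Bayes-Ball from B | {P} reaches {V}.
Q ∉ reach(B|{P}) ⇒ B ⊥ Q | {P}.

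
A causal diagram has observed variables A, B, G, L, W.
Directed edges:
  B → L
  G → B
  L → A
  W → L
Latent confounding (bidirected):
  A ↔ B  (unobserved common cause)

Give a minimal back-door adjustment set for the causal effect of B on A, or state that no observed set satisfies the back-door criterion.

B→A: no observed back-door set.

desc(B)\{B}={A,L}; candidates ⊆ {G,W}.
B↔A: latent back-door arc(s) into B.
size 0: {}; under {} B still reaches {A,G} ∋ A.
size 1: {G}, {W}; under {G} B still reaches {A} ∋ A.
size 2: {G,W}; under {G,W} B still reaches {A} ∋ A.
B↔A cannot be blocked by any observed set — no back-door set.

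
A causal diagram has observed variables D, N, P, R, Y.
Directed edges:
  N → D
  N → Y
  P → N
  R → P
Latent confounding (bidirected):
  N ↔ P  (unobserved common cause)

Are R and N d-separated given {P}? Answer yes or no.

No — R and N are d-connected given {P}.

Bayes-Ball from R | {P} reaches {D,N,Y}.
N ∈ reach(R|{P}) ⇒ R ⊥̸ N | {P}.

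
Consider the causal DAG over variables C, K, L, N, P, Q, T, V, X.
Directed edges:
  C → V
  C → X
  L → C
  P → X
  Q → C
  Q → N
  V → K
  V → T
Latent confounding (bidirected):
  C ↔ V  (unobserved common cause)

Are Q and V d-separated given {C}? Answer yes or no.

Bayes-Ball from Q | {C} reaches {K,L,N,T,V}.
V ∈ reach(Q|{C}) ⇒ Q ⊥̸ V | {C}.

No — Q and V are d-connected given {C}.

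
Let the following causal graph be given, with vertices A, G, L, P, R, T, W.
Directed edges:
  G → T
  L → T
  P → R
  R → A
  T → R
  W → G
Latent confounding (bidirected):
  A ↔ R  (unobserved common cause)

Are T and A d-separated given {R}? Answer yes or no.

No — T and A are d-connected given {R}.

Bayes-Ball from T | {R} reaches {A,G,L,P,W}.
A ∈ reach(T|{R}) ⇒ T ⊥̸ A | {R}.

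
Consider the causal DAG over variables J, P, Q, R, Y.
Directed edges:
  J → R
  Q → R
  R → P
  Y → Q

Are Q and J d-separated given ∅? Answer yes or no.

Bayes-Ball from Q | ∅ reaches {P,R,Y}.
J ∉ reach(Q|∅) ⇒ Q ⊥ J | ∅.

Yes — Q ⊥ J | ∅.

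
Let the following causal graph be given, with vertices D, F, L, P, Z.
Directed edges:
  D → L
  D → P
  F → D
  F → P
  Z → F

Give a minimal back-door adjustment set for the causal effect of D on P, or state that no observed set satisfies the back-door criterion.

desc(D)\{D}={L,P}; candidates ⊆ {F,Z}.
size 0: {}; under {} D still reaches {F,P,Z} ∋ P.
{F}: D⊥P given {F} in G with D→· removed — back-door holds.

D→P: minimal back-door set {F}.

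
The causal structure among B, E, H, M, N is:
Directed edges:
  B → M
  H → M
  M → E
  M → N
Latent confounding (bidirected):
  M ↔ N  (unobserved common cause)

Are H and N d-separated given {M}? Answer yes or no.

No — H and N are d-connected given {M}.

Bayes-Ball from H | {M} reaches {B,N}.
N ∈ reach(H|{M}) ⇒ H ⊥̸ N | {M}.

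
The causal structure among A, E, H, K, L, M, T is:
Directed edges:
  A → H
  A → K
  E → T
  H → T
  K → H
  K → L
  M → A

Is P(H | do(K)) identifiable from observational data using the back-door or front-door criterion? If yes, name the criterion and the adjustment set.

P(H|do(K)): backdoor, adjust for {A}.

desc(K)\{K}={H,L,T}; candidates ⊆ {A,E,M}.
size 0: {}; under {} K still reaches {A,H,M,T} ∋ H.
{A}: K⊥H given {A} in G with K→· removed — back-door holds.
P(H|do(K)) = Σ_{A} P(H|K,A)·P(A).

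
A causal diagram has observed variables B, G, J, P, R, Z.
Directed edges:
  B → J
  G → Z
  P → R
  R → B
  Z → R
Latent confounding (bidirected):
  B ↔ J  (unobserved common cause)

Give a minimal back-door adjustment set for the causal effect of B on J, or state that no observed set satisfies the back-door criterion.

desc(B)\{B}={J}; candidates ⊆ {G,P,R,Z}.
B↔J: latent back-door arc(s) into B.
size 0: {}; under {} B still reaches {G,J,P,R,Z} ∋ J.
size 1: {G}, {P}, {R} …(+1); under {G} B still reaches {J,P,R,Z} ∋ J.
size 2: {G,P}, {G,R}, {G,Z} …(+3); under {G,P} B still reaches {J,R,Z} ∋ J.
B↔J cannot be blocked by any observed set — no back-door set.

B→J: no observed back-door set.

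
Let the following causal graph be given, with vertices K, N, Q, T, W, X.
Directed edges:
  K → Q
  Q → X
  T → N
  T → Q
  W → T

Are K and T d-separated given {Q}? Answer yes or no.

No — K and T are d-connected given {Q}.

Bayes-Ball from K | {Q} reaches {N,T,W}.
T ∈ reach(K|{Q}) ⇒ K ⊥̸ T | {Q}.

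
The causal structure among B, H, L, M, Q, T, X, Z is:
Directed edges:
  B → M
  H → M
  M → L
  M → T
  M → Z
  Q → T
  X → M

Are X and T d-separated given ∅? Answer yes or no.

No — X and T are d-connected given ∅.

Bayes-Ball from X | ∅ reaches {L,M,T,Z}.
T ∈ reach(X|∅) ⇒ X ⊥̸ T | ∅.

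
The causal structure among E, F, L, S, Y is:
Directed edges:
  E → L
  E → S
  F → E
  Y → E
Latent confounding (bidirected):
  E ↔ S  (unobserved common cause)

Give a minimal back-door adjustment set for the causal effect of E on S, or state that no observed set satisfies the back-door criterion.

desc(E)\{E}={L,S}; candidates ⊆ {F,Y}.
E↔S: latent back-door arc(s) into E.
size 0: {}; under {} E still reaches {F,S,Y} ∋ S.
size 1: {F}, {Y}; under {F} E still reaches {S,Y} ∋ S.
size 2: {F,Y}; under {F,Y} E still reaches {S} ∋ S.
E↔S cannot be blocked by any observed set — no back-door set.

E→S: no observed back-door set.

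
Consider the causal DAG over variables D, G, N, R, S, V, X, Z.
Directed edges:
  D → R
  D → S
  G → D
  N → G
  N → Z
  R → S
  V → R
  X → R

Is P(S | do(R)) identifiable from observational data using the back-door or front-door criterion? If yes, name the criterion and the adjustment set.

P(S|do(R)): backdoor, adjust for {D}.

desc(R)\{R}={S}; candidates ⊆ {D,G,N,V,X,Z}.
size 0: {}; under {} R still reaches {D,G,N,S,V,X,Z} ∋ S.
{D}: R⊥S given {D} in G with R→· removed — back-door holds.
P(S|do(R)) = Σ_{D} P(S|R,D)·P(D).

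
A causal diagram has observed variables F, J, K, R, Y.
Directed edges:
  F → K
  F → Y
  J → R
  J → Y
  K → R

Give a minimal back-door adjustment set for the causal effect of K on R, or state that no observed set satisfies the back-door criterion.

K→R: minimal back-door set ∅.

desc(K)\{K}={R}; candidates ⊆ {F,J,Y}.
∅: K⊥R given ∅ in G with K→· removed — back-door holds.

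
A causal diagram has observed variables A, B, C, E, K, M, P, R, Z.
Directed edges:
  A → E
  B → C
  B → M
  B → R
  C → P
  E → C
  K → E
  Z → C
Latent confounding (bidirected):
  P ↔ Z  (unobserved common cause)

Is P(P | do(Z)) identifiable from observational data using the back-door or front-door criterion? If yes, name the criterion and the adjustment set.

P(P|do(Z)): frontdoor, adjust for {C}.

desc(Z)\{Z}={C,P}; candidates ⊆ {A,B,E,K,M,R}.
Z↔P: latent back-door arc(s) into Z.
size 0: {}; under {} Z still reaches {P} ∋ P.
size 1: {A}, {B}, {E} …(+3); under {A} Z still reaches {P} ∋ P.
size 2: {A,B}, {A,E}, {A,K} …(+12); under {A,B} Z still reaches {P} ∋ P.
Z↔P cannot be blocked by any observed set — no back-door set.
{C}: (i) intercepts every directed Z→P path; (ii) no back-door Z→{C}; (iii) {Z} blocks every back-door {C}→P. Front-door holds.
P(P|do(Z)) = Σ_{C} P(C|Z) Σ_{Z'} P(P|C,Z')P(Z').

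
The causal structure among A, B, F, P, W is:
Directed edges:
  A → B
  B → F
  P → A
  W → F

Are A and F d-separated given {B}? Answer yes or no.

Bayes-Ball from A | {B} reaches {P}.
F ∉ reach(A|{B}) ⇒ A ⊥ F | {B}.

Yes — A ⊥ F | {B}.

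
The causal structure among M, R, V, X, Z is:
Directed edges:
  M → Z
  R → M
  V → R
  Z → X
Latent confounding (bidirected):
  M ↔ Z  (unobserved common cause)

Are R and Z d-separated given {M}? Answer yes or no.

Bayes-Ball from R | {M} reaches {V,X,Z}.
Z ∈ reach(R|{M}) ⇒ R ⊥̸ Z | {M}.

No — R and Z are d-connected given {M}.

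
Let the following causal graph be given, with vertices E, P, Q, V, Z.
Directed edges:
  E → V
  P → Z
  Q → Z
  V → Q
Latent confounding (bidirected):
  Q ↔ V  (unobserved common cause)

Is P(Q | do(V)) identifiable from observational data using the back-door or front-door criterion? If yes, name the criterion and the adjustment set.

desc(V)\{V}={Q,Z}; candidates ⊆ {E,P}.
V↔Q: latent back-door arc(s) into V.
size 0: {}; under {} V still reaches {E,Q,Z} ∋ Q.
size 1: {E}, {P}; under {E} V still reaches {Q,Z} ∋ Q.
size 2: {E,P}; under {E,P} V still reaches {Q,Z} ∋ Q.
V↔Q cannot be blocked by any observed set — no back-door set.
No mediator lies on a directed V→…→Q path.
Neither criterion identifies P(Q|do(V)) in this graph.

P(Q|do(V)): not identifiable (no BD/FD set).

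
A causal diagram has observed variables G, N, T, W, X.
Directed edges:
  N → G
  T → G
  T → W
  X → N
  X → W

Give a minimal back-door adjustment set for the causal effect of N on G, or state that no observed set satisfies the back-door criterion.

N→G: minimal back-door set ∅.

desc(N)\{N}={G}; candidates ⊆ {T,W,X}.
∅: N⊥G given ∅ in G with N→· removed — back-door holds.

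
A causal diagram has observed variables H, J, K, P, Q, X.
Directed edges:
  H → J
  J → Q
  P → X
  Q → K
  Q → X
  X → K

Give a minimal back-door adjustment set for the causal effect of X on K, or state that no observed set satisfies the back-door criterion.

desc(X)\{X}={K}; candidates ⊆ {H,J,P,Q}.
size 0: {}; under {} X still reaches {H,J,K,P,Q} ∋ K.
{Q}: X⊥K given {Q} in G with X→· removed — back-door holds.

X→K: minimal back-door set {Q}.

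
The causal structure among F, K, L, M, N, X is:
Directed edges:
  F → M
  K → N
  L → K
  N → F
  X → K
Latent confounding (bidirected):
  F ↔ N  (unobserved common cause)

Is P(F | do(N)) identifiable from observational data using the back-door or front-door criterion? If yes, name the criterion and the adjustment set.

desc(N)\{N}={F,M}; candidates ⊆ {K,L,X}.
N↔F: latent back-door arc(s) into N.
size 0: {}; under {} N still reaches {F,K,L,M,X} ∋ F.
size 1: {K}, {L}, {X}; under {K} N still reaches {F,M} ∋ F.
size 2: {K,L}, {K,X}, {L,X}; under {K,L} N still reaches {F,M} ∋ F.
N↔F cannot be blocked by any observed set — no back-door set.
No mediator lies on a directed N→…→F path.
Neither criterion identifies P(F|do(N)) in this graph.

P(F|do(N)): not identifiable (no BD/FD set).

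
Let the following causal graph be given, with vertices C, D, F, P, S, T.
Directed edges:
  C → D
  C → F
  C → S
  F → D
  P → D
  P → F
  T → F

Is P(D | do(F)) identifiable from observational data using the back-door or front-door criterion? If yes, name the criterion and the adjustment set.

desc(F)\{F}={D}; candidates ⊆ {C,P,S,T}.
size 0: {}; under {} F still reaches {C,D,P,S,T} ∋ D.
size 1: {C}, {P}, {S} …(+1); under {C} F still reaches {D,P,T} ∋ D.
{C,P}: F⊥D given {C,P} in G with F→· removed — back-door holds.
P(D|do(F)) = Σ_{C,P} P(D|F,C,P)·P(C,P).

P(D|do(F)): backdoor, adjust for {C, P}.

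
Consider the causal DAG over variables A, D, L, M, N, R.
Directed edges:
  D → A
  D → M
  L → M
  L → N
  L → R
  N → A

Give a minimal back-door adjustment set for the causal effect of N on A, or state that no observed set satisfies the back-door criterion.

desc(N)\{N}={A}; candidates ⊆ {D,L,M,R}.
∅: N⊥A given ∅ in G with N→· removed — back-door holds.

N→A: minimal back-door set ∅.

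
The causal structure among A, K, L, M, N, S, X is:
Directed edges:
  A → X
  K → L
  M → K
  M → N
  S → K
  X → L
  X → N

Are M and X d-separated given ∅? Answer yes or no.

Bayes-Ball from M | ∅ reaches {K,L,N}.
X ∉ reach(M|∅) ⇒ M ⊥ X | ∅.

Yes — M ⊥ X | ∅.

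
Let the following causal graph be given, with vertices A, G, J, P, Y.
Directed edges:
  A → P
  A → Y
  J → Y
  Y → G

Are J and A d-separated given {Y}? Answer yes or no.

No — J and A are d-connected given {Y}.

Bayes-Ball from J | {Y} reaches {A,P}.
A ∈ reach(J|{Y}) ⇒ J ⊥̸ A | {Y}.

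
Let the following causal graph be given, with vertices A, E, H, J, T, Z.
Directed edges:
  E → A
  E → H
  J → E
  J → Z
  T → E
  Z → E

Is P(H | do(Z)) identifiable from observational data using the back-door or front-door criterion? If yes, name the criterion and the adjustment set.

desc(Z)\{Z}={A,E,H}; candidates ⊆ {J,T}.
size 0: {}; under {} Z still reaches {A,E,H,J} ∋ H.
{J}: Z⊥H given {J} in G with Z→· removed — back-door holds.
P(H|do(Z)) = Σ_{J} P(H|Z,J)·P(J).

P(H|do(Z)): backdoor, adjust for {J}.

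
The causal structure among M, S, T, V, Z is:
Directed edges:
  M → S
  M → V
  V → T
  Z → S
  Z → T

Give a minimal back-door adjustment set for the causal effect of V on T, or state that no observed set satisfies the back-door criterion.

V→T: minimal back-door set ∅.

desc(V)\{V}={T}; candidates ⊆ {M,S,Z}.
∅: V⊥T given ∅ in G with V→· removed — back-door holds.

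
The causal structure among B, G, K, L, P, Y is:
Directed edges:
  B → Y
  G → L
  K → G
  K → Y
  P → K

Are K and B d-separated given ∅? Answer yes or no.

Yes — K ⊥ B | ∅.

Bayes-Ball from K | ∅ reaches {G,L,P,Y}.
B ∉ reach(K|∅) ⇒ K ⊥ B | ∅.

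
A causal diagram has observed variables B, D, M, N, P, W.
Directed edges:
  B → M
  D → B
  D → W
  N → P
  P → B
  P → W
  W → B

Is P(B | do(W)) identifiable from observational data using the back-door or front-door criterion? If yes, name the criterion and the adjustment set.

desc(W)\{W}={B,M}; candidates ⊆ {D,N,P}.
size 0: {}; under {} W still reaches {B,D,M,N,P} ∋ B.
size 1: {D}, {N}, {P}; under {D} W still reaches {B,M,N,P} ∋ B.
{D,P}: W⊥B given {D,P} in G with W→· removed — back-door holds.
P(B|do(W)) = Σ_{D,P} P(B|W,D,P)·P(D,P).

P(B|do(W)): backdoor, adjust for {D, P}.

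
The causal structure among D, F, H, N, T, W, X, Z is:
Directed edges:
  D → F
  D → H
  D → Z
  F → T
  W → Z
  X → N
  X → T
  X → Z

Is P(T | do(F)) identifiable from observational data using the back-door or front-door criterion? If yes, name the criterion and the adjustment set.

P(T|do(F)): backdoor, adjust for ∅.

desc(F)\{F}={T}; candidates ⊆ {D,H,N,W,X,Z}.
∅: F⊥T given ∅ in G with F→· removed — back-door holds.
P(T|do(F)) = P(T|F) — no adjustment needed.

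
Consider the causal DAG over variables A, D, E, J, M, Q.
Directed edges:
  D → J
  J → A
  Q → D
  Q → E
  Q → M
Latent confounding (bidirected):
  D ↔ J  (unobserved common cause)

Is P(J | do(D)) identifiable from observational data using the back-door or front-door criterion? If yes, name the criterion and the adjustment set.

P(J|do(D)): not identifiable (no BD/FD set).

desc(D)\{D}={A,J}; candidates ⊆ {E,M,Q}.
D↔J: latent back-door arc(s) into D.
size 0: {}; under {} D still reaches {A,E,J,M,Q} ∋ J.
size 1: {E}, {M}, {Q}; under {E} D still reaches {A,J,M,Q} ∋ J.
size 2: {E,M}, {E,Q}, {M,Q}; under {E,M} D still reaches {A,J,Q} ∋ J.
D↔J cannot be blocked by any observed set — no back-door set.
No mediator lies on a directed D→…→J path.
Neither criterion identifies P(J|do(D)) in this graph.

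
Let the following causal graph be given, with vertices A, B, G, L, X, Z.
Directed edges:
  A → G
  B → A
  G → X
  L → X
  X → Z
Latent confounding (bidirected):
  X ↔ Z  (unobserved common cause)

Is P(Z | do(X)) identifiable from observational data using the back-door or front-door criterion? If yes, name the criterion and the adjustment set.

P(Z|do(X)): not identifiable (no BD/FD set).

desc(X)\{X}={Z}; candidates ⊆ {A,B,G,L}.
X↔Z: latent back-door arc(s) into X.
size 0: {}; under {} X still reaches {A,B,G,L,Z} ∋ Z.
size 1: {A}, {B}, {G} …(+1); under {A} X still reaches {G,L,Z} ∋ Z.
size 2: {A,B}, {A,G}, {A,L} …(+3); under {A,B} X still reaches {G,L,Z} ∋ Z.
X↔Z cannot be blocked by any observed set — no back-door set.
No mediator lies on a directed X→…→Z path.
Neither criterion identifies P(Z|do(X)) in this graph.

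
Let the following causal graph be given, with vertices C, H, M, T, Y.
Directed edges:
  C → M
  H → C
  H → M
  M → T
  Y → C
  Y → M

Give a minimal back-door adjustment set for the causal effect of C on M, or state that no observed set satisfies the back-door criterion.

C→M: minimal back-door set {H, Y}.

desc(C)\{C}={M,T}; candidates ⊆ {H,Y}.
size 0: {}; under {} C still reaches {H,M,T,Y} ∋ M.
size 1: {H}, {Y}; under {H} C still reaches {M,T,Y} ∋ M.
{H,Y}: C⊥M given {H,Y} in G with C→· removed — back-door holds.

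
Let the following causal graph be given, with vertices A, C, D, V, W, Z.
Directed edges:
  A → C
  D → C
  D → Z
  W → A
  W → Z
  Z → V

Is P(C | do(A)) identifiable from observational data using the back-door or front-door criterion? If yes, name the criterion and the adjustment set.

P(C|do(A)): backdoor, adjust for ∅.

desc(A)\{A}={C}; candidates ⊆ {D,V,W,Z}.
∅: A⊥C given ∅ in G with A→· removed — back-door holds.
P(C|do(A)) = P(C|A) — no adjustment needed.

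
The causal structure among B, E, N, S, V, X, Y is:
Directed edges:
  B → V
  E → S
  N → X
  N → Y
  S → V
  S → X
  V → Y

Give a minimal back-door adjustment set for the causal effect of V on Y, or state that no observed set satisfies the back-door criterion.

V→Y: minimal back-door set ∅.

desc(V)\{V}={Y}; candidates ⊆ {B,E,N,S,X}.
∅: V⊥Y given ∅ in G with V→· removed — back-door holds.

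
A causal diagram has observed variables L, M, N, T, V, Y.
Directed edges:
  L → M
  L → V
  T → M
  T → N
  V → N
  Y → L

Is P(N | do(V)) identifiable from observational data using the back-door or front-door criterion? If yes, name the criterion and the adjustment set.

desc(V)\{V}={N}; candidates ⊆ {L,M,T,Y}.
∅: V⊥N given ∅ in G with V→· removed — back-door holds.
P(N|do(V)) = P(N|V) — no adjustment needed.

P(N|do(V)): backdoor, adjust for ∅.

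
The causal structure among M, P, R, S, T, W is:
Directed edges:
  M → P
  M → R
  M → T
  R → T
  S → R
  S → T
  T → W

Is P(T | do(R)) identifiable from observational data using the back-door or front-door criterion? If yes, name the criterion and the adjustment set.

desc(R)\{R}={T,W}; candidates ⊆ {M,P,S}.
size 0: {}; under {} R still reaches {M,P,S,T,W} ∋ T.
size 1: {M}, {P}, {S}; under {M} R still reaches {S,T,W} ∋ T.
{M,S}: R⊥T given {M,S} in G with R→· removed — back-door holds.
P(T|do(R)) = Σ_{M,S} P(T|R,M,S)·P(M,S).

P(T|do(R)): backdoor, adjust for {M, S}.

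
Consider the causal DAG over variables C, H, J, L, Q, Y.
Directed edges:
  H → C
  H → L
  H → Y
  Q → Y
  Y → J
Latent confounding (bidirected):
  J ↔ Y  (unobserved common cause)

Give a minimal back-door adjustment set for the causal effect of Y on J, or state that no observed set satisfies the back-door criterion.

Y→J: no observed back-door set.

desc(Y)\{Y}={J}; candidates ⊆ {C,H,L,Q}.
Y↔J: latent back-door arc(s) into Y.
size 0: {}; under {} Y still reaches {C,H,J,L,Q} ∋ J.
size 1: {C}, {H}, {L} …(+1); under {C} Y still reaches {H,J,L,Q} ∋ J.
size 2: {C,H}, {C,L}, {C,Q} …(+3); under {C,H} Y still reaches {J,Q} ∋ J.
Y↔J cannot be blocked by any observed set — no back-door set.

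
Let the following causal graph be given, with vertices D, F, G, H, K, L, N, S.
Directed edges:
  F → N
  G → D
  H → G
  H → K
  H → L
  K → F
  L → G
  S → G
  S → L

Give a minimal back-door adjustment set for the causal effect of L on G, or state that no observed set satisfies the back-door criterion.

L→G: minimal back-door set {H, S}.

desc(L)\{L}={D,G}; candidates ⊆ {F,H,K,N,S}.
size 0: {}; under {} L still reaches {D,F,G,H,K,N,S} ∋ G.
size 1: {F}, {H}, {K} …(+2); under {F} L still reaches {D,G,H,K,S} ∋ G.
{H,S}: L⊥G given {H,S} in G with L→· removed — back-door holds.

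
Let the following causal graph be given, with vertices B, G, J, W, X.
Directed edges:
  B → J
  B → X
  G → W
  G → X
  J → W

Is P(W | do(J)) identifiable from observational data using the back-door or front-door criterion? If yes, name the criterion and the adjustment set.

desc(J)\{J}={W}; candidates ⊆ {B,G,X}.
∅: J⊥W given ∅ in G with J→· removed — back-door holds.
P(W|do(J)) = P(W|J) — no adjustment needed.

P(W|do(J)): backdoor, adjust for ∅.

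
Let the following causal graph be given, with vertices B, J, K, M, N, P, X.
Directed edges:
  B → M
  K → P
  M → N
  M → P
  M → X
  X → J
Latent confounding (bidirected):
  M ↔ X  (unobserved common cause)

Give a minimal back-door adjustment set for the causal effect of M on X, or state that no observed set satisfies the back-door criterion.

desc(M)\{M}={J,N,P,X}; candidates ⊆ {B,K}.
M↔X: latent back-door arc(s) into M.
size 0: {}; under {} M still reaches {B,J,X} ∋ X.
size 1: {B}, {K}; under {B} M still reaches {J,X} ∋ X.
size 2: {B,K}; under {B,K} M still reaches {J,X} ∋ X.
M↔X cannot be blocked by any observed set — no back-door set.

M→X: no observed back-door set.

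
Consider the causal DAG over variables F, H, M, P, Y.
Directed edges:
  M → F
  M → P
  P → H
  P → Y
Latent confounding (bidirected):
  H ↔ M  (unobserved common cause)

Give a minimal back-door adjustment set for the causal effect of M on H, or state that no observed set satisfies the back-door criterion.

M→H: no observed back-door set.

desc(M)\{M}={F,H,P,Y}; candidates ⊆ {—}.
M↔H: latent back-door arc(s) into M.
size 0: {}; under {} M still reaches {H} ∋ H.
M↔H cannot be blocked by any observed set — no back-door set.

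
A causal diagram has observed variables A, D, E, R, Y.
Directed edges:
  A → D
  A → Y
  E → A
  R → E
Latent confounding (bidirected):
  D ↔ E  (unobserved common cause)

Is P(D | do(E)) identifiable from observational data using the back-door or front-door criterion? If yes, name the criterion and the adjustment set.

desc(E)\{E}={A,D,Y}; candidates ⊆ {R}.
E↔D: latent back-door arc(s) into E.
size 0: {}; under {} E still reaches {D,R} ∋ D.
size 1: {R}; under {R} E still reaches {D} ∋ D.
E↔D cannot be blocked by any observed set — no back-door set.
{A}: (i) intercepts every directed E→D path; (ii) no back-door E→{A}; (iii) {E} blocks every back-door {A}→D. Front-door holds.
P(D|do(E)) = Σ_{A} P(A|E) Σ_{E'} P(D|A,E')P(E').

P(D|do(E)): frontdoor, adjust for {A}.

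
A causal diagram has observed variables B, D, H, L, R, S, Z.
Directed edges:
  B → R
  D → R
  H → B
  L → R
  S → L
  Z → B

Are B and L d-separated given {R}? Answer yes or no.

Bayes-Ball from B | {R} reaches {D,H,L,S,Z}.
L ∈ reach(B|{R}) ⇒ B ⊥̸ L | {R}.

No — B and L are d-connected given {R}.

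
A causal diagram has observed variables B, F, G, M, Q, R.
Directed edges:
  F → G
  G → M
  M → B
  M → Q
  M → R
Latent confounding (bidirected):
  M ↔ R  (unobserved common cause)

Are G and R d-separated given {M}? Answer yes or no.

No — G and R are d-connected given {M}.

Bayes-Ball from G | {M} reaches {F,R}.
R ∈ reach(G|{M}) ⇒ G ⊥̸ R | {M}.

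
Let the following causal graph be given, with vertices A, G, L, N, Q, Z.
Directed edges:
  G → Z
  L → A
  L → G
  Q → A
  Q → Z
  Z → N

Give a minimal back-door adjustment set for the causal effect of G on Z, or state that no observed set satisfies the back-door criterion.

G→Z: minimal back-door set ∅.

desc(G)\{G}={N,Z}; candidates ⊆ {A,L,Q}.
∅: G⊥Z given ∅ in G with G→· removed — back-door holds.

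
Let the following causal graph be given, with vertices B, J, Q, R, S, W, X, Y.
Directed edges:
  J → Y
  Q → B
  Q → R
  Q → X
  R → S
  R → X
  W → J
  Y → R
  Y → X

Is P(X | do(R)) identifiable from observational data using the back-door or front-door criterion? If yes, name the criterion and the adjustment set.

desc(R)\{R}={S,X}; candidates ⊆ {B,J,Q,W,Y}.
size 0: {}; under {} R still reaches {B,J,Q,W,X,Y} ∋ X.
size 1: {B}, {J}, {Q} …(+2); under {B} R still reaches {J,Q,W,X,Y} ∋ X.
{Q,Y}: R⊥X given {Q,Y} in G with R→· removed — back-door holds.
P(X|do(R)) = Σ_{Q,Y} P(X|R,Q,Y)·P(Q,Y).

P(X|do(R)): backdoor, adjust for {Q, Y}.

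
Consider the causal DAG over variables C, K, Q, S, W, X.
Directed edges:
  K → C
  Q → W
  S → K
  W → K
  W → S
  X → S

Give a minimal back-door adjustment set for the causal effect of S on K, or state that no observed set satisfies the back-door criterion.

S→K: minimal back-door set {W}.

desc(S)\{S}={C,K}; candidates ⊆ {Q,W,X}.
size 0: {}; under {} S still reaches {C,K,Q,W,X} ∋ K.
{W}: S⊥K given {W} in G with S→· removed — back-door holds.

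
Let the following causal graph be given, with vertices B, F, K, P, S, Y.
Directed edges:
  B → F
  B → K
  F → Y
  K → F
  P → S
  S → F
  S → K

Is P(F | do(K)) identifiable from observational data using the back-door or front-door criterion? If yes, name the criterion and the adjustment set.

P(F|do(K)): backdoor, adjust for {B, S}.

desc(K)\{K}={F,Y}; candidates ⊆ {B,P,S}.
size 0: {}; under {} K still reaches {B,F,P,S,Y} ∋ F.
size 1: {B}, {P}, {S}; under {B} K still reaches {F,P,S,Y} ∋ F.
{B,S}: K⊥F given {B,S} in G with K→· removed — back-door holds.
P(F|do(K)) = Σ_{B,S} P(F|K,B,S)·P(B,S).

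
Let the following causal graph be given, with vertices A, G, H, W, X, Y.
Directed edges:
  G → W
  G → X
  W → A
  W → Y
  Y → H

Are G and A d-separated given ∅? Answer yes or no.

No — G and A are d-connected given ∅.

Bayes-Ball from G | ∅ reaches {A,H,W,X,Y}.
A ∈ reach(G|∅) ⇒ G ⊥̸ A | ∅.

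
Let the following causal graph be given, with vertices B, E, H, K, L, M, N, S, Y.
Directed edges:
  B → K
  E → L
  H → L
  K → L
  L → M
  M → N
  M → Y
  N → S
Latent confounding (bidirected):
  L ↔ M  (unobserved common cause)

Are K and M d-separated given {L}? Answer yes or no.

Bayes-Ball from K | {L} reaches {B,E,H,M,N,S,Y}.
M ∈ reach(K|{L}) ⇒ K ⊥̸ M | {L}.

No — K and M are d-connected given {L}.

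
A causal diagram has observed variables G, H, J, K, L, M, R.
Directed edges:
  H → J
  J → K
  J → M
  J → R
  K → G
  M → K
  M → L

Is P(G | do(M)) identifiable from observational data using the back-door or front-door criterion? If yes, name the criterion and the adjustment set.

desc(M)\{M}={G,K,L}; candidates ⊆ {H,J,R}.
size 0: {}; under {} M still reaches {G,H,J,K,R} ∋ G.
{J}: M⊥G given {J} in G with M→· removed — back-door holds.
P(G|do(M)) = Σ_{J} P(G|M,J)·P(J).

P(G|do(M)): backdoor, adjust for {J}.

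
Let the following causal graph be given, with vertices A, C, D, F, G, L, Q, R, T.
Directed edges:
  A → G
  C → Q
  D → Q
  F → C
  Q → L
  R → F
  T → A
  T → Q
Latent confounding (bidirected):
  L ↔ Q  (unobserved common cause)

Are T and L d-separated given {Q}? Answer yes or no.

No — T and L are d-connected given {Q}.

Bayes-Ball from T | {Q} reaches {A,C,D,F,G,L,R}.
L ∈ reach(T|{Q}) ⇒ T ⊥̸ L | {Q}.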